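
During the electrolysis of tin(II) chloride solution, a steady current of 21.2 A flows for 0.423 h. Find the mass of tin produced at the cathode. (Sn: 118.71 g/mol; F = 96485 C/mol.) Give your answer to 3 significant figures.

Charge passed = 21.2 × 1522.8 = 32280 C
n(e⁻) = Q/F = 32280/96485 = 0.3346 mol
Sn²⁺ + 2e⁻ → Sn, so n(Sn) = 0.3346 / 2 = 0.1673 mol
m = 0.1673 × 118.71 = 19.9 g

19.9 g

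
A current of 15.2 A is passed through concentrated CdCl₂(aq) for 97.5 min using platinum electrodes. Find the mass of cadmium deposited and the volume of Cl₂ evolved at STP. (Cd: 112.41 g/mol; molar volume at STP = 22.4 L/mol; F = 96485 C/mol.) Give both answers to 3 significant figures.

51.8 g Cd; 10.3 L Cl₂

Q = 15.2 × 5850 = 88920 C; n(e⁻) = 88920 / 96485 = 0.9216 mol
Cathode: Cd²⁺ + 2e⁻ → Cd → n(Cd) = 0.9216/2 = 0.4608 mol → 51.8 g
Anode: 2Cl⁻ → Cl₂ + 2e⁻ → n(Cl₂) = 0.9216/2 = 0.4608 mol → 10.3 L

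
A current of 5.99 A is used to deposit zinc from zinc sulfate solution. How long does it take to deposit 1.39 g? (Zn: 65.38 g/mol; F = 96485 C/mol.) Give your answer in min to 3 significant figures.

11.4 min

n(Zn) = 1.39 / 65.38 = 0.02126 mol
Zn²⁺ + 2e⁻ → Zn, so n(e⁻) = 2 × 0.02126 = 0.04252 mol
Q = 0.04252 × 96485 = 4103 C
t = Q / I = 4103 / 5.99 = 685.0 s = 11.4 min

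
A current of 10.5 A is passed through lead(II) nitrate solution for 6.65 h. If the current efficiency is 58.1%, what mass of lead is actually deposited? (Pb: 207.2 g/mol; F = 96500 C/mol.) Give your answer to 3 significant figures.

Q = 10.5 × 23940 = 2.514×10^5 C
n(e⁻) = 2.514×10^5 / 96500 = 2.605 mol
Pb²⁺ + 2e⁻ → Pb, so theoretical m(Pb) = 1.303 × 207.2 = 270.0 g
Actual mass = 58.1% × 270.0 = 157 g

157 g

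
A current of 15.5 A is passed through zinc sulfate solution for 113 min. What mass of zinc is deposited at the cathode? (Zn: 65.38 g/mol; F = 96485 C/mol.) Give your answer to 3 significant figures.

Q = 15.5 A × 6780 s = 1.051×10^5 C
n(e⁻) = Q/F = 1.051×10^5/96485 = 1.089 mol
Zn²⁺ + 2e⁻ → Zn, so n(Zn) = 1.089 / 2 = 0.5445 mol
m = 0.5445 × 65.38 = 35.6 g

35.6 g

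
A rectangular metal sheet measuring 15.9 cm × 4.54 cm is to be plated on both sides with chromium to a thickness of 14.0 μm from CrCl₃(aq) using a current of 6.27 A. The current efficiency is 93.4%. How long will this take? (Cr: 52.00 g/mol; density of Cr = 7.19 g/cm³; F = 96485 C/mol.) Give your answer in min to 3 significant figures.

Plated area = 2 × 15.9 × 4.54 = 144.4 cm²
Volume = 144.4 × 14.0×10⁻⁴ cm = 0.2022 cm³
m(Cr) = 0.2022 × 7.19 = 1.454 g
n(Cr) = 1.454 / 52.00 = 0.02796 mol; n(e⁻) = 3 × 0.02796 = 0.08388 mol
Q = 0.08388 × 96485 / 0.934 = 8665 C
t = 8665 / 6.27 = 1382 s = 23.0 min

23.0 min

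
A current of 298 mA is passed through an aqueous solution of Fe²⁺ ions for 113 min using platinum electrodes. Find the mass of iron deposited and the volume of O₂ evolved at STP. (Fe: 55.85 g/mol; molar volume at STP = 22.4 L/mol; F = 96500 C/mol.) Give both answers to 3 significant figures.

Q = 0.298 × 6780 = 2020 C; n(e⁻) = 2020 / 96500 = 0.02093 mol
Cathode: Fe²⁺ + 2e⁻ → Fe → n(Fe) = 0.02093/2 = 0.01047 mol → 0.585 g
Anode: 2H₂O → O₂ + 4H⁺ + 4e⁻ → n(O₂) = 0.02093/4 = 0.005233 mol → 0.117 L

0.585 g Fe; 0.117 L O₂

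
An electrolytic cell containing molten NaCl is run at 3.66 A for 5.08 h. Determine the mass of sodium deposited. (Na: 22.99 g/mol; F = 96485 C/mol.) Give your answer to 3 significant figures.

Q = 3.66 A × 18288 s = 66930 C
Moles of electrons = 66930 / 96485 = 0.6937 mol
Na⁺ + e⁻ → Na, so n(Na) = 0.6937 mol
m = 0.6937 × 22.99 = 15.9 g

15.9 g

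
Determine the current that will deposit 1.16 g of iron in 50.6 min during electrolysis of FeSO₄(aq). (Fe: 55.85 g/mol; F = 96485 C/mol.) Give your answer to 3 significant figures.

n(Fe) = 1.16 / 55.85 = 0.02077 mol
Fe²⁺ + 2e⁻ → Fe, so n(e⁻) = 2 × 0.02077 = 0.04154 mol
Q = 0.04154 × 96485 = 4008 C
I = Q / t = 4008 / 3036 s = 1.32 A

1.32 A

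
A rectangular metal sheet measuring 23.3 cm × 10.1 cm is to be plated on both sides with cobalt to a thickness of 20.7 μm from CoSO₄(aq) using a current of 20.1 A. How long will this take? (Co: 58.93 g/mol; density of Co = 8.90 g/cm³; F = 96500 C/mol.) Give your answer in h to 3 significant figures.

Plated area = 2 × 23.3 × 10.1 = 470.7 cm²
Volume = 470.7 × 20.7×10⁻⁴ cm = 0.9743 cm³
m(Co) = 0.9743 × 8.90 = 8.671 g
n(Co) = 8.671 / 58.93 = 0.1471 mol; n(e⁻) = 2 × 0.1471 = 0.2942 mol
Q = 0.2942 × 96500 = 28390 C
t = 28390 / 20.1 = 1412 s = 0.392 h

0.392 h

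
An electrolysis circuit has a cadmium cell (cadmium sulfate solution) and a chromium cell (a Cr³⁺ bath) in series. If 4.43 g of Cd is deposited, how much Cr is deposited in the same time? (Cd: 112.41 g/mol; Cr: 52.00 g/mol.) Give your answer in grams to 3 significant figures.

n(Cd) = 4.43 / 112.41 = 0.03941 mol
Cd²⁺ + 2e⁻ → Cd, so n(e⁻) = 2 × 0.03941 = 0.07882 mol
Same current for the same time ⇒ same n(e⁻) = 0.07882 mol in both cells.
Cr³⁺ + 3e⁻ → Cr, so n(Cr) = 0.07882 / 3 = 0.02627 mol
m(Cr) = 0.02627 × 52.00 = 1.37 g

1.37 g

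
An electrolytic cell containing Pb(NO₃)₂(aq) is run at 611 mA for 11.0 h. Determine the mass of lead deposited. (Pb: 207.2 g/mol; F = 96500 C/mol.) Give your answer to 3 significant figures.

26.0 g

Charge passed = 0.611 × 39600 = 24200 C
n(e⁻) = Q/F = 24200/96500 = 0.2508 mol
Pb²⁺ + 2e⁻ → Pb, so n(Pb) = 0.2508 / 2 = 0.1254 mol
m = 0.1254 × 207.2 = 26.0 g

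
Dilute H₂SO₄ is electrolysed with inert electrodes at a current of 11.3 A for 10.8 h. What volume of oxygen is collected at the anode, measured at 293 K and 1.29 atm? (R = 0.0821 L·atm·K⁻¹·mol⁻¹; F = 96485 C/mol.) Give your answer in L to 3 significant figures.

Q = It = 11.3 × 38880 = 4.393×10^5 C
Moles of electrons = 4.393×10^5 / 96485 = 4.553 mol
2H₂O → O₂ + 4H⁺ + 4e⁻, so n(O₂) = 4.553 / 4 = 1.138 mol
V = nRT/P = 1.138 × 0.0821 × 293 / 1.29 = 21.22 L

21.2 L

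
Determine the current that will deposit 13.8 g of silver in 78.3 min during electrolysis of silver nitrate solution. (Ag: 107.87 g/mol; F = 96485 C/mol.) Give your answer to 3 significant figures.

n(Ag) = 13.8 / 107.87 = 0.1279 mol
Ag⁺ + e⁻ → Ag, so n(e⁻) = 0.1279 mol
Q = 0.1279 × 96485 = 12340 C
I = Q / t = 12340 / 4698 s = 2.63 A

2.63 A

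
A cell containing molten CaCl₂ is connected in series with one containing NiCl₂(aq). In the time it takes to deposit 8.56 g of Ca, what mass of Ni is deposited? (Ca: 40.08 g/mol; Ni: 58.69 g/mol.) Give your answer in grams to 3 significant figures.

n(Ca) = 8.56 / 40.08 = 0.2136 mol
Ca²⁺ + 2e⁻ → Ca, so n(e⁻) = 2 × 0.2136 = 0.4272 mol
In series, the same 0.4272 mol of electrons flows through the second cell.
Ni²⁺ + 2e⁻ → Ni, so n(Ni) = 0.4272 / 2 = 0.2136 mol
m(Ni) = 0.2136 × 58.69 = 12.5 g

12.5 g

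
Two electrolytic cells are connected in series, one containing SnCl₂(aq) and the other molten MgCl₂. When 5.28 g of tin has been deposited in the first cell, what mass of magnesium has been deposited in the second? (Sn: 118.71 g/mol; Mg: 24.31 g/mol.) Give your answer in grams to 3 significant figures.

n(Sn) = 5.28 / 118.71 = 0.04448 mol
Sn²⁺ + 2e⁻ → Sn, so n(e⁻) = 2 × 0.04448 = 0.08896 mol
In series, the same 0.08896 mol of electrons flows through the second cell.
Mg²⁺ + 2e⁻ → Mg, so n(Mg) = 0.08896 / 2 = 0.04448 mol
m(Mg) = 0.04448 × 24.31 = 1.08 g

1.08 g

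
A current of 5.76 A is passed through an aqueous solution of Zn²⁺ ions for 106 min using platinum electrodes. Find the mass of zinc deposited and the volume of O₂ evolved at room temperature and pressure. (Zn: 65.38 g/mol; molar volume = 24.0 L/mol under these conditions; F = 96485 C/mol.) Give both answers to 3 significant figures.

12.4 g Zn; 2.28 L O₂

Q = 5.76 × 6360 = 36630 C; n(e⁻) = 36630 / 96485 = 0.3796 mol
Cathode: Zn²⁺ + 2e⁻ → Zn → n(Zn) = 0.3796/2 = 0.1898 mol → 12.4 g
Anode: 2H₂O → O₂ + 4H⁺ + 4e⁻ → n(O₂) = 0.3796/4 = 0.09490 mol → 2.28 L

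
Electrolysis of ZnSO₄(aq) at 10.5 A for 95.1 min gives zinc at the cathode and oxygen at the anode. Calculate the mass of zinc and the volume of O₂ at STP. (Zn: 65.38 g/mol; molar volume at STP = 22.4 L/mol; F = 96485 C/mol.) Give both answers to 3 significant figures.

20.3 g Zn; 3.48 L O₂

Q = 10.5 × 5706 = 59910 C; n(e⁻) = 59910 / 96485 = 0.6209 mol
Cathode: Zn²⁺ + 2e⁻ → Zn → n(Zn) = 0.6209/2 = 0.3105 mol → 20.3 g
Anode: 2H₂O → O₂ + 4H⁺ + 4e⁻ → n(O₂) = 0.6209/4 = 0.1552 mol → 3.48 L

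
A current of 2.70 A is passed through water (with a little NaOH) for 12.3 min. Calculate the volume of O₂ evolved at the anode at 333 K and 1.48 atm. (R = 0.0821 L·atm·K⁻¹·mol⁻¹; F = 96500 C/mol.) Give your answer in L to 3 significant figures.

Charge passed = 2.70 × 738 = 1993 C
n(e⁻) = 1993 / 96500 = 0.02065 mol
2H₂O → O₂ + 4H⁺ + 4e⁻, so n(O₂) = 0.02065 / 4 = 0.005163 mol
V = nRT/P = 0.005163 × 0.0821 × 333 / 1.48 = 0.09537 L

0.0954 L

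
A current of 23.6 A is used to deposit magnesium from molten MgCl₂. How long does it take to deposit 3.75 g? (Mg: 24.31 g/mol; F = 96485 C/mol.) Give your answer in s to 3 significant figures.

n(Mg) = 3.75 / 24.31 = 0.1543 mol
Mg²⁺ + 2e⁻ → Mg, so n(e⁻) = 2 × 0.1543 = 0.3086 mol
Q = 0.3086 × 96485 = 29780 C
t = Q / I = 29780 / 23.6 = 1262 s

1260 s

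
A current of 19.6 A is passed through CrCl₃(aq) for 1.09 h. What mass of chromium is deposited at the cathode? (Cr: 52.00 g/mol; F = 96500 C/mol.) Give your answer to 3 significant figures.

13.8 g

Q = 19.6 A × 3924 s = 76910 C
Moles of electrons = 76910 / 96500 = 0.7970 mol
Cr³⁺ + 3e⁻ → Cr, so n(Cr) = 0.7970 / 3 = 0.2657 mol
m = 0.2657 × 52.00 = 13.8 g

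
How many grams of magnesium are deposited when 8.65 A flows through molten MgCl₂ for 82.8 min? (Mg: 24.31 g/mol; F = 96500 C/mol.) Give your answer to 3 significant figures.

Q = 8.65 A × 4968 s = 42970 C
n(e⁻) = Q/F = 42970/96500 = 0.4453 mol
Mg²⁺ + 2e⁻ → Mg, so n(Mg) = 0.4453 / 2 = 0.2227 mol
m = 0.2227 × 24.31 = 5.41 g

5.41 g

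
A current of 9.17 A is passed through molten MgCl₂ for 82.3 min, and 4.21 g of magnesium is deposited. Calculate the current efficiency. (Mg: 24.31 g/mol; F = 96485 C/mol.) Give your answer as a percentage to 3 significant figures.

Q = 9.17 × 4938 = 45280 C
n(e⁻) = 45280 / 96485 = 0.4693 mol
Mg²⁺ + 2e⁻ → Mg, so theoretical n(Mg) = 0.2347 mol → 5.706 g
Efficiency = 4.21 / 5.706 = 0.7378 = 73.8%

73.8%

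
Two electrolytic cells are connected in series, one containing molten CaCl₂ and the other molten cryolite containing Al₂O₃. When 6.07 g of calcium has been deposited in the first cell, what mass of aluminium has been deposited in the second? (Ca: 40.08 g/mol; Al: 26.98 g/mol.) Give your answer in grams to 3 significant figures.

n(Ca) = 6.07 / 40.08 = 0.1514 mol
Ca²⁺ + 2e⁻ → Ca, so n(e⁻) = 2 × 0.1514 = 0.3028 mol
In series, the same 0.3028 mol of electrons flows through the second cell.
Al³⁺ + 3e⁻ → Al, so n(Al) = 0.3028 / 3 = 0.1009 mol
m(Al) = 0.1009 × 26.98 = 2.72 g

2.72 g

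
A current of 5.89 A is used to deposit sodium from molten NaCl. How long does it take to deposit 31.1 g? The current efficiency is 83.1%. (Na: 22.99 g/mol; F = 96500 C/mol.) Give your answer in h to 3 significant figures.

7.41 h

n(Na) = 31.1 / 22.99 = 1.353 mol
Na⁺ + e⁻ → Na, so n(e⁻) = 1.353 mol
Q = 1.353 × 96500 / 0.831 = 1.571×10^5 C
t = Q / I = 1.571×10^5 / 5.89 = 26670 s = 7.41 h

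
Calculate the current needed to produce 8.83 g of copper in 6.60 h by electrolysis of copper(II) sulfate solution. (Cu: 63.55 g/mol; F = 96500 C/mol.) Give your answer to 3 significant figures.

n(Cu) = 8.83 / 63.55 = 0.1389 mol
Cu²⁺ + 2e⁻ → Cu, so n(e⁻) = 2 × 0.1389 = 0.2778 mol
Q = 0.2778 × 96500 = 26810 C
I = Q / t = 26810 / 23760 s = 1.13 A

1.13 A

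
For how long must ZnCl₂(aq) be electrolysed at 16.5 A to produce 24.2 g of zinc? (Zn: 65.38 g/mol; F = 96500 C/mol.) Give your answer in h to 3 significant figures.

1.20 h

n(Zn) = 24.2 / 65.38 = 0.3701 mol
Zn²⁺ + 2e⁻ → Zn, so n(e⁻) = 2 × 0.3701 = 0.7402 mol
Q = 0.7402 × 96500 = 71430 C
t = Q / I = 71430 / 16.5 = 4329 s = 1.20 h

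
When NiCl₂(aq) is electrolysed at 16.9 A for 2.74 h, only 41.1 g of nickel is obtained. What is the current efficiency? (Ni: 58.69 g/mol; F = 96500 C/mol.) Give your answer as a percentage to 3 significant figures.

Q = 16.9 × 9864 = 1.667×10^5 C
n(e⁻) = 1.667×10^5 / 96500 = 1.727 mol
Ni²⁺ + 2e⁻ → Ni, so theoretical n(Ni) = 0.8635 mol → 50.68 g
Efficiency = 41.1 / 50.68 = 0.8110 = 81.1%

81.1%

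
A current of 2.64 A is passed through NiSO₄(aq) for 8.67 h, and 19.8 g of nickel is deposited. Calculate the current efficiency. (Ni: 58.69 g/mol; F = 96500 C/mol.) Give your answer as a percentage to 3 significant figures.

Q = 2.64 × 31212 = 82400 C
n(e⁻) = 82400 / 96500 = 0.8539 mol
Ni²⁺ + 2e⁻ → Ni, so theoretical n(Ni) = 0.4270 mol → 25.06 g
Efficiency = 19.8 / 25.06 = 0.7901 = 79.0%

79.0%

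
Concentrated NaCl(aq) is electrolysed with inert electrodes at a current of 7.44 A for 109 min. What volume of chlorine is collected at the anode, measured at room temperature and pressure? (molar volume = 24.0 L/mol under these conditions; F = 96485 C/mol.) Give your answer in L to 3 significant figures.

6.05 L

Charge passed = 7.44 × 6540 = 48660 C
n(e⁻) = Q/F = 48660/96485 = 0.5043 mol
2Cl⁻ → Cl₂ + 2e⁻, so n(Cl₂) = 0.5043 / 2 = 0.2522 mol
V = 0.2522 × 24.0 = 6.053 L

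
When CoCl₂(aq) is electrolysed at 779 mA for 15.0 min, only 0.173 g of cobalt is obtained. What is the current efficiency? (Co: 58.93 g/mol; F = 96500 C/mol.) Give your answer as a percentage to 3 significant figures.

Q = 0.779 × 900 = 701.1 C
n(e⁻) = 701.1 / 96500 = 0.007265 mol
Co²⁺ + 2e⁻ → Co, so theoretical n(Co) = 0.003633 mol → 0.2141 g
Efficiency = 0.173 / 0.2141 = 0.8080 = 80.8%

80.8%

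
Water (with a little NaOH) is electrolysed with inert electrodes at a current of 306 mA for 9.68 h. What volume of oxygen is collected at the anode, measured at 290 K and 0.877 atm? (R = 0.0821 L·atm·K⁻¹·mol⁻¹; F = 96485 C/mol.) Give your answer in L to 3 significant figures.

0.750 L

Q = 0.306 A × 34848 s = 10660 C
Moles of electrons = 10660 / 96485 = 0.1105 mol
2H₂O → O₂ + 4H⁺ + 4e⁻, so n(O₂) = 0.1105 / 4 = 0.02763 mol
V = nRT/P = 0.02763 × 0.0821 × 290 / 0.877 = 0.7501 L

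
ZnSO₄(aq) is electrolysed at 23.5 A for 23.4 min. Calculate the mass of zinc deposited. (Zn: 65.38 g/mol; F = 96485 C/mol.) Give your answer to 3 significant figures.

Q = 23.5 A × 1404 s = 32990 C
Moles of electrons = 32990 / 96485 = 0.3419 mol
Zn²⁺ + 2e⁻ → Zn, so n(Zn) = 0.3419 / 2 = 0.1710 mol
m = 0.1710 × 65.38 = 11.2 g

11.2 g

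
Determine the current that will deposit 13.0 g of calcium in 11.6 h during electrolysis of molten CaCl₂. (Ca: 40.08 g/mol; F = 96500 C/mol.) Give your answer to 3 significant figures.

n(Ca) = 13.0 / 40.08 = 0.3244 mol
Ca²⁺ + 2e⁻ → Ca, so n(e⁻) = 2 × 0.3244 = 0.6488 mol
Q = 0.6488 × 96500 = 62610 C
I = Q / t = 62610 / 41760 s = 1.50 A

1.50 A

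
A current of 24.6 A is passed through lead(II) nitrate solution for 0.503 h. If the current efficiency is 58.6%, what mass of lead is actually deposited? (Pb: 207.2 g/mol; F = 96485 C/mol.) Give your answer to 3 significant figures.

Q = 24.6 × 1810.8 = 44550 C
n(e⁻) = 44550 / 96485 = 0.4617 mol
Pb²⁺ + 2e⁻ → Pb, so theoretical m(Pb) = 0.2309 × 207.2 = 47.84 g
Actual mass = 58.6% × 47.84 = 28.0 g

28.0 g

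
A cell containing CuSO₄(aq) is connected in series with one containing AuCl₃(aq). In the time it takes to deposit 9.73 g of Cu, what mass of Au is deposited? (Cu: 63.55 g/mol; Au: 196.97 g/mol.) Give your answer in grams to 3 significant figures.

n(Cu) = 9.73 / 63.55 = 0.1531 mol
Cu²⁺ + 2e⁻ → Cu, so n(e⁻) = 2 × 0.1531 = 0.3062 mol
The cells are in series, so the same charge (and hence the same n(e⁻) = 0.3062 mol) passes through both.
Au³⁺ + 3e⁻ → Au, so n(Au) = 0.3062 / 3 = 0.1021 mol
m(Au) = 0.1021 × 196.97 = 20.1 g

20.1 g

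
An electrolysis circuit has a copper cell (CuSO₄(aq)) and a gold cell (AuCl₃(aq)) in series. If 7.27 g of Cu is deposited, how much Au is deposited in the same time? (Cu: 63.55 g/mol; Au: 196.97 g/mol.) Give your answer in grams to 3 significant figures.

n(Cu) = 7.27 / 63.55 = 0.1144 mol
Cu²⁺ + 2e⁻ → Cu, so n(e⁻) = 2 × 0.1144 = 0.2288 mol
In series, the same 0.2288 mol of electrons flows through the second cell.
Au³⁺ + 3e⁻ → Au, so n(Au) = 0.2288 / 3 = 0.07627 mol
m(Au) = 0.07627 × 196.97 = 15.0 g

15.0 g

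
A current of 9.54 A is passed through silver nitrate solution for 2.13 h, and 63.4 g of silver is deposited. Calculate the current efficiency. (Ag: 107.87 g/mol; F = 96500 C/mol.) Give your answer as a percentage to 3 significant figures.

77.5%

Q = 9.54 × 7668 = 73150 C
n(e⁻) = 73150 / 96500 = 0.7580 mol
Ag⁺ + e⁻ → Ag, so theoretical n(Ag) = 0.7580 mol → 81.77 g
Efficiency = 63.4 / 81.77 = 0.7753 = 77.5%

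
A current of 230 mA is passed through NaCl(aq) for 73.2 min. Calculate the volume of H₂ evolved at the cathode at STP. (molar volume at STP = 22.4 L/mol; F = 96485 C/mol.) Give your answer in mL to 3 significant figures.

117 mL

Q = It = 0.230 × 4392 = 1010 C
Moles of electrons = 1010 / 96485 = 0.01047 mol
2H⁺ + 2e⁻ → H₂, so n(H₂) = 0.01047 / 2 = 0.005235 mol
V = 0.005235 × 22.4 = 0.1173 L
= 117 mL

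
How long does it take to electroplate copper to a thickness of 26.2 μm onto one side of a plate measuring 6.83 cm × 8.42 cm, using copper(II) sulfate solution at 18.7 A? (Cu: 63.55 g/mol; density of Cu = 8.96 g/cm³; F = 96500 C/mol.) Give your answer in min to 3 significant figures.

Plated area = 6.83 × 8.42 = 57.51 cm²
Volume = 57.51 × 26.2×10⁻⁴ cm = 0.1507 cm³
m(Cu) = 0.1507 × 8.96 = 1.350 g
n(Cu) = 1.350 / 63.55 = 0.02124 mol; n(e⁻) = 2 × 0.02124 = 0.04248 mol
Q = 0.04248 × 96500 = 4099 C
t = 4099 / 18.7 = 219.2 s = 3.65 min

3.65 min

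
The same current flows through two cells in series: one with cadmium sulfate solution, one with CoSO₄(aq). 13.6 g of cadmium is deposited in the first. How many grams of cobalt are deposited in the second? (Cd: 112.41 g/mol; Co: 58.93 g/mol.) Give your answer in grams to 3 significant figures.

7.13 g

n(Cd) = 13.6 / 112.41 = 0.1210 mol
Cd²⁺ + 2e⁻ → Cd, so n(e⁻) = 2 × 0.1210 = 0.2420 mol
Same current for the same time ⇒ same n(e⁻) = 0.2420 mol in both cells.
Co²⁺ + 2e⁻ → Co, so n(Co) = 0.2420 / 2 = 0.1210 mol
m(Co) = 0.1210 × 58.93 = 7.13 g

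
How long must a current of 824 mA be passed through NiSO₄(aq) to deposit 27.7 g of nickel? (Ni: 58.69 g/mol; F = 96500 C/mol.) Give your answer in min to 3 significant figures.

1840 min

n(Ni) = 27.7 / 58.69 = 0.4720 mol
Ni²⁺ + 2e⁻ → Ni, so n(e⁻) = 2 × 0.4720 = 0.9440 mol
Q = 0.9440 × 96500 = 91100 C
t = Q / I = 91100 / 0.824 = 1.106×10^5 s = 1840 min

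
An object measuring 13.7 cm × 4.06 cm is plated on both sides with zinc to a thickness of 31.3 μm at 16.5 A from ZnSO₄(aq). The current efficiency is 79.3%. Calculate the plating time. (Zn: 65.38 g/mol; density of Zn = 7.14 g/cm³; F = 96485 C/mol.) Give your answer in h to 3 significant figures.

0.156 h

Plated area = 2 × 13.7 × 4.06 = 111.2 cm²
Volume = 111.2 × 31.3×10⁻⁴ cm = 0.3481 cm³
m(Zn) = 0.3481 × 7.14 = 2.485 g
n(Zn) = 2.485 / 65.38 = 0.03801 mol; n(e⁻) = 2 × 0.03801 = 0.07602 mol
Q = 0.07602 × 96485 / 0.793 = 9249 C
t = 9249 / 16.5 = 560.5 s = 0.156 h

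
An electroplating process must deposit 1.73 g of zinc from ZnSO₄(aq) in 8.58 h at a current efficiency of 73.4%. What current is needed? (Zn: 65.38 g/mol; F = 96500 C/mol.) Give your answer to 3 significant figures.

n(Zn) = 1.73 / 65.38 = 0.02646 mol
Zn²⁺ + 2e⁻ → Zn, so n(e⁻) = 2 × 0.02646 = 0.05292 mol
Q = 0.05292 × 96500 / 0.734 = 6957 C
I = Q / t = 6957 / 30888 s = 0.225 A

0.225 A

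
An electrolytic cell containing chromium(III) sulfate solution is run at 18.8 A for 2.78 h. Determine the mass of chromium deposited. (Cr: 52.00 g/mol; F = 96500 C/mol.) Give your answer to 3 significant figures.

33.8 g

Charge passed = 18.8 × 10008 = 1.882×10^5 C
n(e⁻) = Q/F = 1.882×10^5/96500 = 1.950 mol
Cr³⁺ + 3e⁻ → Cr, so n(Cr) = 1.950 / 3 = 0.6500 mol
m = 0.6500 × 52.00 = 33.8 g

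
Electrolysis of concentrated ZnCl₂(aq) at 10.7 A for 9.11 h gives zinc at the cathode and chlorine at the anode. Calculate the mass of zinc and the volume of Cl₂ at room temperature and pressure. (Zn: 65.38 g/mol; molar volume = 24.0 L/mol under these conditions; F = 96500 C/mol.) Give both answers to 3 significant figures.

Q = 10.7 × 32796 = 3.509×10^5 C; n(e⁻) = 3.509×10^5 / 96500 = 3.636 mol
Cathode: Zn²⁺ + 2e⁻ → Zn → n(Zn) = 3.636/2 = 1.818 mol → 119 g
Anode: 2Cl⁻ → Cl₂ + 2e⁻ → n(Cl₂) = 3.636/2 = 1.818 mol → 43.6 L

119 g Zn; 43.6 L Cl₂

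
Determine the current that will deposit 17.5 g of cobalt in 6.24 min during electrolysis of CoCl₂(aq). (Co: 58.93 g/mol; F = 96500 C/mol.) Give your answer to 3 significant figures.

153 A

n(Co) = 17.5 / 58.93 = 0.2970 mol
Co²⁺ + 2e⁻ → Co, so n(e⁻) = 2 × 0.2970 = 0.5940 mol
Q = 0.5940 × 96500 = 57320 C
I = Q / t = 57320 / 374.4 s = 153 A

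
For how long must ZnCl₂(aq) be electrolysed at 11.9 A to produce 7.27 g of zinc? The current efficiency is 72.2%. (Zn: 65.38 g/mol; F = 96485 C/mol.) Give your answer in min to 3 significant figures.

41.6 min

n(Zn) = 7.27 / 65.38 = 0.1112 mol
Zn²⁺ + 2e⁻ → Zn, so n(e⁻) = 2 × 0.1112 = 0.2224 mol
Q = 0.2224 × 96485 / 0.722 = 29720 C
t = Q / I = 29720 / 11.9 = 2497 s = 41.6 min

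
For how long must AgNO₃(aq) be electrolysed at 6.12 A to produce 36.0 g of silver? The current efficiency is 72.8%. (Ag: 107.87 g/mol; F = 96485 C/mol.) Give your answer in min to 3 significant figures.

120 min

n(Ag) = 36.0 / 107.87 = 0.3337 mol
Ag⁺ + e⁻ → Ag, so n(e⁻) = 0.3337 mol
Q = 0.3337 × 96485 / 0.728 = 44230 C
t = Q / I = 44230 / 6.12 = 7227 s = 120 min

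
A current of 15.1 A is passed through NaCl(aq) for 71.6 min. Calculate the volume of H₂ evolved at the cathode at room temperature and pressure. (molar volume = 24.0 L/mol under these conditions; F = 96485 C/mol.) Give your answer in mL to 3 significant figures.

8070 mL

Charge passed = 15.1 × 4296 = 64870 C
Moles of electrons = 64870 / 96485 = 0.6723 mol
2H⁺ + 2e⁻ → H₂, so n(H₂) = 0.6723 / 2 = 0.3362 mol
V = 0.3362 × 24.0 = 8.069 L
= 8070 mL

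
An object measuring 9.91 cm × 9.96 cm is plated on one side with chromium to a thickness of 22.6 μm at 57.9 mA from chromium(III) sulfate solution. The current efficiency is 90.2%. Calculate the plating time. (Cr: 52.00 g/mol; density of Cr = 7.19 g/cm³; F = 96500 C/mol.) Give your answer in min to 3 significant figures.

2850 min

Plated area = 9.91 × 9.96 = 98.70 cm²
Volume = 98.70 × 22.6×10⁻⁴ cm = 0.2231 cm³
m(Cr) = 0.2231 × 7.19 = 1.604 g
n(Cr) = 1.604 / 52.00 = 0.03085 mol; n(e⁻) = 3 × 0.03085 = 0.09255 mol
Q = 0.09255 × 96500 / 0.902 = 9901 C
t = 9901 / 0.0579 = 1.710×10^5 s = 2850 min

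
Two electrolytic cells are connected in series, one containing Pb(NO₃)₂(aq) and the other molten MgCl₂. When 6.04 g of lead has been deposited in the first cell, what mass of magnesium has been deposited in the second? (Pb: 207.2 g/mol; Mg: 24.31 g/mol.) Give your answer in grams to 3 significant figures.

n(Pb) = 6.04 / 207.2 = 0.02915 mol
Pb²⁺ + 2e⁻ → Pb, so n(e⁻) = 2 × 0.02915 = 0.05830 mol
The cells are in series, so the same charge (and hence the same n(e⁻) = 0.05830 mol) passes through both.
Mg²⁺ + 2e⁻ → Mg, so n(Mg) = 0.05830 / 2 = 0.02915 mol
m(Mg) = 0.02915 × 24.31 = 0.709 g

0.709 g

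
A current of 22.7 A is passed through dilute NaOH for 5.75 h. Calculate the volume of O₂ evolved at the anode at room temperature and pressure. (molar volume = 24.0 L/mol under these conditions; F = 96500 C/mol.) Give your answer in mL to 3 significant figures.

Q = It = 22.7 × 20700 = 4.699×10^5 C
n(e⁻) = 4.699×10^5 / 96500 = 4.869 mol
2H₂O → O₂ + 4H⁺ + 4e⁻, so n(O₂) = 4.869 / 4 = 1.217 mol
V = 1.217 × 24.0 = 29.21 L
= 29200 mL

29200 mL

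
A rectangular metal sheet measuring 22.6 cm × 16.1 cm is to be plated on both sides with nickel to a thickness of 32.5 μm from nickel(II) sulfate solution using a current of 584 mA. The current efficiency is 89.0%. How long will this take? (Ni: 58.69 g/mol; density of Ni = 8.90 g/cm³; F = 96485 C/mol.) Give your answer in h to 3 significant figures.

Plated area = 2 × 22.6 × 16.1 = 727.7 cm²
Volume = 727.7 × 32.5×10⁻⁴ cm = 2.365 cm³
m(Ni) = 2.365 × 8.90 = 21.05 g
n(Ni) = 21.05 / 58.69 = 0.3587 mol; n(e⁻) = 2 × 0.3587 = 0.7174 mol
Q = 0.7174 × 96485 / 0.890 = 77770 C
t = 77770 / 0.584 = 1.332×10^5 s = 37.0 h

37.0 h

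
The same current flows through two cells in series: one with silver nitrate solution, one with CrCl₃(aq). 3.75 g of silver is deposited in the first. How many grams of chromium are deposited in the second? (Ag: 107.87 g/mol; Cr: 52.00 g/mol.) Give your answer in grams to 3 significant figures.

n(Ag) = 3.75 / 107.87 = 0.03476 mol
Ag⁺ + e⁻ → Ag, so n(e⁻) = 0.03476 mol
Same current for the same time ⇒ same n(e⁻) = 0.03476 mol in both cells.
Cr³⁺ + 3e⁻ → Cr, so n(Cr) = 0.03476 / 3 = 0.01159 mol
m(Cr) = 0.01159 × 52.00 = 0.603 g

0.603 g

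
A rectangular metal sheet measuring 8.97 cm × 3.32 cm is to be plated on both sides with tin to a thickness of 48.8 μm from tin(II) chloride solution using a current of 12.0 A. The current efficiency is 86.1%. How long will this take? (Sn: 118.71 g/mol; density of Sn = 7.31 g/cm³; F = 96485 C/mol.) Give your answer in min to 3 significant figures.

Plated area = 2 × 8.97 × 3.32 = 59.56 cm²
Volume = 59.56 × 48.8×10⁻⁴ cm = 0.2907 cm³
m(Sn) = 0.2907 × 7.31 = 2.125 g
n(Sn) = 2.125 / 118.71 = 0.01790 mol; n(e⁻) = 2 × 0.01790 = 0.03580 mol
Q = 0.03580 × 96485 / 0.861 = 4012 C
t = 4012 / 12.0 = 334.3 s = 5.57 min

5.57 min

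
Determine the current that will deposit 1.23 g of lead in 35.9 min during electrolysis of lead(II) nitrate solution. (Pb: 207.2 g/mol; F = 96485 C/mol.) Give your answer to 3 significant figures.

n(Pb) = 1.23 / 207.2 = 0.005936 mol
Pb²⁺ + 2e⁻ → Pb, so n(e⁻) = 2 × 0.005936 = 0.01187 mol
Q = 0.01187 × 96485 = 1145 C
I = Q / t = 1145 / 2154 s = 0.532 A

0.532 A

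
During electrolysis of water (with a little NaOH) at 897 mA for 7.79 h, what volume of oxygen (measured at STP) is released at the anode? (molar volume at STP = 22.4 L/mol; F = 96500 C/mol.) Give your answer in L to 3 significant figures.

1.46 L

Q = 0.897 A × 28044 s = 25160 C
n(e⁻) = Q/F = 25160/96500 = 0.2607 mol
2H₂O → O₂ + 4H⁺ + 4e⁻, so n(O₂) = 0.2607 / 4 = 0.06518 mol
V = 0.06518 × 22.4 = 1.460 L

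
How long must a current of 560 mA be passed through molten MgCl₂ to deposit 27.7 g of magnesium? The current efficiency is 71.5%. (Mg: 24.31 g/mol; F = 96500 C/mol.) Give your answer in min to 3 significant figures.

n(Mg) = 27.7 / 24.31 = 1.139 mol
Mg²⁺ + 2e⁻ → Mg, so n(e⁻) = 2 × 1.139 = 2.278 mol
Q = 2.278 × 96500 / 0.715 = 3.075×10^5 C
t = Q / I = 3.075×10^5 / 0.560 = 5.491×10^5 s = 9150 min

9150 min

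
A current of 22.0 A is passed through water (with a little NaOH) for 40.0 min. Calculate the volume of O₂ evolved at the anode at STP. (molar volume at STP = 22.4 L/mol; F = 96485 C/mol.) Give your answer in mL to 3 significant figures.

Q = It = 22.0 × 2400 = 52800 C
n(e⁻) = 52800 / 96485 = 0.5472 mol
2H₂O → O₂ + 4H⁺ + 4e⁻, so n(O₂) = 0.5472 / 4 = 0.1368 mol
V = 0.1368 × 22.4 = 3.064 L
= 3060 mL

3060 mL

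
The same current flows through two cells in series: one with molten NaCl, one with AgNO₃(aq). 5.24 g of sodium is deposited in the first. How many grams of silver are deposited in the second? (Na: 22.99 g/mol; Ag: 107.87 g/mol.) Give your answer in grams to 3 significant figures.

24.6 g

n(Na) = 5.24 / 22.99 = 0.2279 mol
Na⁺ + e⁻ → Na, so n(e⁻) = 0.2279 mol
Same current for the same time ⇒ same n(e⁻) = 0.2279 mol in both cells.
Ag⁺ + e⁻ → Ag, so n(Ag) = 0.2279 mol
m(Ag) = 0.2279 × 107.87 = 24.6 g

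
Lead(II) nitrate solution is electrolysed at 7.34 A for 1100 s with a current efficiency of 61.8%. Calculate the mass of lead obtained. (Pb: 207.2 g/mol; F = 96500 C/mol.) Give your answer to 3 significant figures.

Q = 7.34 × 1100 = 8074 C
n(e⁻) = 8074 / 96500 = 0.08367 mol
Pb²⁺ + 2e⁻ → Pb, so theoretical m(Pb) = 0.04184 × 207.2 = 8.669 g
Actual mass = 61.8% × 8.669 = 5.36 g

5.36 g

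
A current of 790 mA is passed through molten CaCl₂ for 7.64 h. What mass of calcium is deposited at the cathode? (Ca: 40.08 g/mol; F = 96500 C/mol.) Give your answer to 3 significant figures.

4.51 g

Charge passed = 0.790 × 27504 = 21730 C
n(e⁻) = 21730 / 96500 = 0.2252 mol
Ca²⁺ + 2e⁻ → Ca, so n(Ca) = 0.2252 / 2 = 0.1126 mol
m = 0.1126 × 40.08 = 4.51 g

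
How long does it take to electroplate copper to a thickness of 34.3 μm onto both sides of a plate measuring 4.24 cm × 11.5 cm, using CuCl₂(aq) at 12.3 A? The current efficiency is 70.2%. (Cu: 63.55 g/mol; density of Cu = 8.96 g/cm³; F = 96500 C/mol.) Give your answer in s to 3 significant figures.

1050 s

Plated area = 2 × 4.24 × 11.5 = 97.52 cm²
Volume = 97.52 × 34.3×10⁻⁴ cm = 0.3345 cm³
m(Cu) = 0.3345 × 8.96 = 2.997 g
n(Cu) = 2.997 / 63.55 = 0.04716 mol; n(e⁻) = 2 × 0.04716 = 0.09432 mol
Q = 0.09432 × 96500 / 0.702 = 12970 C
t = 12970 / 12.3 = 1054 s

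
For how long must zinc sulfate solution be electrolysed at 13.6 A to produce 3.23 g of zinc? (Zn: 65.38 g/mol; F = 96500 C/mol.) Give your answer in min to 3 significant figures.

n(Zn) = 3.23 / 65.38 = 0.04940 mol
Zn²⁺ + 2e⁻ → Zn, so n(e⁻) = 2 × 0.04940 = 0.09880 mol
Q = 0.09880 × 96500 = 9534 C
t = Q / I = 9534 / 13.6 = 701.0 s = 11.7 min

11.7 min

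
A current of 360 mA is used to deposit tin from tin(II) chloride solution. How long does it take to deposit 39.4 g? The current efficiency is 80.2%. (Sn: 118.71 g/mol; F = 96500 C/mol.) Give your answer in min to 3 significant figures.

n(Sn) = 39.4 / 118.71 = 0.3319 mol
Sn²⁺ + 2e⁻ → Sn, so n(e⁻) = 2 × 0.3319 = 0.6638 mol
Q = 0.6638 × 96500 / 0.802 = 79870 C
t = Q / I = 79870 / 0.360 = 2.219×10^5 s = 3700 min

3700 min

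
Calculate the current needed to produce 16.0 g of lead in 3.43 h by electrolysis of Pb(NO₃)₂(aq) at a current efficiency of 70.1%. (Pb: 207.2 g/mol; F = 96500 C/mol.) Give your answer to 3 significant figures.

n(Pb) = 16.0 / 207.2 = 0.07722 mol
Pb²⁺ + 2e⁻ → Pb, so n(e⁻) = 2 × 0.07722 = 0.1544 mol
Q = 0.1544 × 96500 / 0.701 = 21250 C
I = Q / t = 21250 / 12348 s = 1.72 A

1.72 A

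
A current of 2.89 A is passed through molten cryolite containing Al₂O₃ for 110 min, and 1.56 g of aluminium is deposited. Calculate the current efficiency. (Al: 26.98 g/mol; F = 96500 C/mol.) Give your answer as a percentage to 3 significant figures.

Q = 2.89 × 6600 = 19070 C
n(e⁻) = 19070 / 96500 = 0.1976 mol
Al³⁺ + 3e⁻ → Al, so theoretical n(Al) = 0.06587 mol → 1.777 g
Efficiency = 1.56 / 1.777 = 0.8779 = 87.8%

87.8%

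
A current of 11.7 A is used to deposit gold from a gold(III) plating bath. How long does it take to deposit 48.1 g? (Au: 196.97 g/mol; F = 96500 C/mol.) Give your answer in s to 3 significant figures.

6040 s

n(Au) = 48.1 / 196.97 = 0.2442 mol
Au³⁺ + 3e⁻ → Au, so n(e⁻) = 3 × 0.2442 = 0.7326 mol
Q = 0.7326 × 96500 = 70700 C
t = Q / I = 70700 / 11.7 = 6043 s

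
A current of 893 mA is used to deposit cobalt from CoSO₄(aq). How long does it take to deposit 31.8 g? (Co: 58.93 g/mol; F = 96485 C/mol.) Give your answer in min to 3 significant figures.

1940 min

n(Co) = 31.8 / 58.93 = 0.5396 mol
Co²⁺ + 2e⁻ → Co, so n(e⁻) = 2 × 0.5396 = 1.079 mol
Q = 1.079 × 96485 = 1.041×10^5 C
t = Q / I = 1.041×10^5 / 0.893 = 1.166×10^5 s = 1940 min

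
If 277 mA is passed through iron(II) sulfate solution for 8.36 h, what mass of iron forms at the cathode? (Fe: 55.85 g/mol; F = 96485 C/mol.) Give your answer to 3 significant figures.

Charge passed = 0.277 × 30096 = 8337 C
n(e⁻) = 8337 / 96485 = 0.08641 mol
Fe²⁺ + 2e⁻ → Fe, so n(Fe) = 0.08641 / 2 = 0.04321 mol
m = 0.04321 × 55.85 = 2.41 g

2.41 g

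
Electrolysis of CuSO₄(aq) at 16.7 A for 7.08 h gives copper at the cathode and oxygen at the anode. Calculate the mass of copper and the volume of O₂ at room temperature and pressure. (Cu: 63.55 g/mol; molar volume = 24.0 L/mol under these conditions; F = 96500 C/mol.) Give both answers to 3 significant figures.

Q = 16.7 × 25488 = 4.256×10^5 C; n(e⁻) = 4.256×10^5 / 96500 = 4.410 mol
Cathode: Cu²⁺ + 2e⁻ → Cu → n(Cu) = 4.410/2 = 2.205 mol → 140 g
Anode: 2H₂O → O₂ + 4H⁺ + 4e⁻ → n(O₂) = 4.410/4 = 1.103 mol → 26.5 L

140 g Cu; 26.5 L O₂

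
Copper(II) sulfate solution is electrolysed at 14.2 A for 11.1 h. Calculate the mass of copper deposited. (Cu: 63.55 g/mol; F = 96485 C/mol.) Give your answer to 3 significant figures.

187 g

Q = 14.2 A × 39960 s = 5.674×10^5 C
n(e⁻) = 5.674×10^5 / 96485 = 5.881 mol
Cu²⁺ + 2e⁻ → Cu, so n(Cu) = 5.881 / 2 = 2.941 mol
m = 2.941 × 63.55 = 187 g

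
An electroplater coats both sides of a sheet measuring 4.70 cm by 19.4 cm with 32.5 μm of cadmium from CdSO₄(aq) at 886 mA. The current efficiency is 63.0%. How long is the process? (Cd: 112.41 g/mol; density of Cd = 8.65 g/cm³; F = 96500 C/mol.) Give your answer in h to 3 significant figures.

Plated area = 2 × 4.70 × 19.4 = 182.4 cm²
Volume = 182.4 × 32.5×10⁻⁴ cm = 0.5928 cm³
m(Cd) = 0.5928 × 8.65 = 5.128 g
n(Cd) = 5.128 / 112.41 = 0.04562 mol; n(e⁻) = 2 × 0.04562 = 0.09124 mol
Q = 0.09124 × 96500 / 0.630 = 13980 C
t = 13980 / 0.886 = 15780 s = 4.38 h

4.38 h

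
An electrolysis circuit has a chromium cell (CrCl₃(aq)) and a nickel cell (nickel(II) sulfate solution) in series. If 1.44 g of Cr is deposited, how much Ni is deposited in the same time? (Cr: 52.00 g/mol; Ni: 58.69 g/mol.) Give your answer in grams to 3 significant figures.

n(Cr) = 1.44 / 52.00 = 0.02769 mol
Cr³⁺ + 3e⁻ → Cr, so n(e⁻) = 3 × 0.02769 = 0.08307 mol
Same current for the same time ⇒ same n(e⁻) = 0.08307 mol in both cells.
Ni²⁺ + 2e⁻ → Ni, so n(Ni) = 0.08307 / 2 = 0.04154 mol
m(Ni) = 0.04154 × 58.69 = 2.44 g

2.44 g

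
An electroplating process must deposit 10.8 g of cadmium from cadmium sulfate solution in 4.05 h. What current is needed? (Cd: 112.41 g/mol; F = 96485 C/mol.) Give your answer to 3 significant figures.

n(Cd) = 10.8 / 112.41 = 0.09608 mol
Cd²⁺ + 2e⁻ → Cd, so n(e⁻) = 2 × 0.09608 = 0.1922 mol
Q = 0.1922 × 96485 = 18540 C
I = Q / t = 18540 / 14580 s = 1.27 A

1.27 A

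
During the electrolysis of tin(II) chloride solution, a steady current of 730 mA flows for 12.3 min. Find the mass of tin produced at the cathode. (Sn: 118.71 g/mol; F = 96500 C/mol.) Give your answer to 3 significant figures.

Q = It = 0.730 × 738 = 538.7 C
n(e⁻) = 538.7 / 96500 = 0.005582 mol
Sn²⁺ + 2e⁻ → Sn, so n(Sn) = 0.005582 / 2 = 0.002791 mol
m = 0.002791 × 118.71 = 0.331 g

0.331 g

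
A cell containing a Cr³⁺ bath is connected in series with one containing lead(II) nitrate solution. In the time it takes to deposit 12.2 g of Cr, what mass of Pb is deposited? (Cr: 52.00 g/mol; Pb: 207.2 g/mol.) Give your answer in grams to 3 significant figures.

72.9 g

n(Cr) = 12.2 / 52.00 = 0.2346 mol
Cr³⁺ + 3e⁻ → Cr, so n(e⁻) = 3 × 0.2346 = 0.7038 mol
The cells are in series, so the same charge (and hence the same n(e⁻) = 0.7038 mol) passes through both.
Pb²⁺ + 2e⁻ → Pb, so n(Pb) = 0.7038 / 2 = 0.3519 mol
m(Pb) = 0.3519 × 207.2 = 72.9 g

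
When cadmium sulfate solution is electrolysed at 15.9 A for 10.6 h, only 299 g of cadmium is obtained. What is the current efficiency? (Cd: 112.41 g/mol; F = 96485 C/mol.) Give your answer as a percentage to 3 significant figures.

84.6%

Q = 15.9 × 38160 = 6.067×10^5 C
n(e⁻) = 6.067×10^5 / 96485 = 6.288 mol
Cd²⁺ + 2e⁻ → Cd, so theoretical n(Cd) = 3.144 mol → 353.4 g
Efficiency = 299 / 353.4 = 0.8461 = 84.6%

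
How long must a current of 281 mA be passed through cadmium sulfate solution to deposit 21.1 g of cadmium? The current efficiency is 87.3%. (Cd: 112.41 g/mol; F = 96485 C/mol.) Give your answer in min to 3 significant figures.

n(Cd) = 21.1 / 112.41 = 0.1877 mol
Cd²⁺ + 2e⁻ → Cd, so n(e⁻) = 2 × 0.1877 = 0.3754 mol
Q = 0.3754 × 96485 / 0.873 = 41490 C
t = Q / I = 41490 / 0.281 = 1.477×10^5 s = 2460 min

2460 min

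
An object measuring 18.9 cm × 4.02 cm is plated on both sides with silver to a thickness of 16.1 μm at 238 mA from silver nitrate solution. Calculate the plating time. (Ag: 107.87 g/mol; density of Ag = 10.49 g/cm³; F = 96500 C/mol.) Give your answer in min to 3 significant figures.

161 min

Plated area = 2 × 18.9 × 4.02 = 152.0 cm²
Volume = 152.0 × 16.1×10⁻⁴ cm = 0.2447 cm³
m(Ag) = 0.2447 × 10.49 = 2.567 g
n(Ag) = 2.567 / 107.87 = 0.02380 mol; n(e⁻) = 0.02380 mol
Q = 0.02380 × 96500 = 2297 C
t = 2297 / 0.238 = 9651 s = 161 min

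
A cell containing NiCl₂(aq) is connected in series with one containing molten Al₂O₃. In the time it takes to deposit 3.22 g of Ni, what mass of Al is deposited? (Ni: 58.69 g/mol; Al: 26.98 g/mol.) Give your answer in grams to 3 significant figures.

n(Ni) = 3.22 / 58.69 = 0.05486 mol
Ni²⁺ + 2e⁻ → Ni, so n(e⁻) = 2 × 0.05486 = 0.1097 mol
Same current for the same time ⇒ same n(e⁻) = 0.1097 mol in both cells.
Al³⁺ + 3e⁻ → Al, so n(Al) = 0.1097 / 3 = 0.03657 mol
m(Al) = 0.03657 × 26.98 = 0.987 g

0.987 g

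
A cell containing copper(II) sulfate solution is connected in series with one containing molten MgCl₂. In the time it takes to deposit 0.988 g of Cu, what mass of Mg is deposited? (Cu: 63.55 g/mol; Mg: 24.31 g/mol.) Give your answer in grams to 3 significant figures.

n(Cu) = 0.988 / 63.55 = 0.01555 mol
Cu²⁺ + 2e⁻ → Cu, so n(e⁻) = 2 × 0.01555 = 0.03110 mol
Same current for the same time ⇒ same n(e⁻) = 0.03110 mol in both cells.
Mg²⁺ + 2e⁻ → Mg, so n(Mg) = 0.03110 / 2 = 0.01555 mol
m(Mg) = 0.01555 × 24.31 = 0.378 g

0.378 g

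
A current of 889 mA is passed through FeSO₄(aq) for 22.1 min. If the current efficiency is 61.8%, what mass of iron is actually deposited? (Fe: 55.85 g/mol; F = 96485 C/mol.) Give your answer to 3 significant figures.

Q = 0.889 × 1326 = 1179 C
n(e⁻) = 1179 / 96485 = 0.01222 mol
Fe²⁺ + 2e⁻ → Fe, so theoretical m(Fe) = 0.006110 × 55.85 = 0.3412 g
Actual mass = 61.8% × 0.3412 = 0.211 g

0.211 g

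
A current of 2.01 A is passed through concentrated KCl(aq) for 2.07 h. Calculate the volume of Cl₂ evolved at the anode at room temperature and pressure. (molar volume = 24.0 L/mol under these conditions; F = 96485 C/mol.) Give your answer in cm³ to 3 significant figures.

Q = It = 2.01 × 7452 = 14980 C
Moles of electrons = 14980 / 96485 = 0.1553 mol
2Cl⁻ → Cl₂ + 2e⁻, so n(Cl₂) = 0.1553 / 2 = 0.07765 mol
V = 0.07765 × 24.0 = 1.864 L
= 1860 cm³

1860 cm³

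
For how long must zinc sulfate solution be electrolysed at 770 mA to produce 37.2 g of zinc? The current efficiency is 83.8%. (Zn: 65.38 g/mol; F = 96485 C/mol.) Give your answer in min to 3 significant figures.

n(Zn) = 37.2 / 65.38 = 0.5690 mol
Zn²⁺ + 2e⁻ → Zn, so n(e⁻) = 2 × 0.5690 = 1.138 mol
Q = 1.138 × 96485 / 0.838 = 1.310×10^5 C
t = Q / I = 1.310×10^5 / 0.770 = 1.701×10^5 s = 2840 min

2840 min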